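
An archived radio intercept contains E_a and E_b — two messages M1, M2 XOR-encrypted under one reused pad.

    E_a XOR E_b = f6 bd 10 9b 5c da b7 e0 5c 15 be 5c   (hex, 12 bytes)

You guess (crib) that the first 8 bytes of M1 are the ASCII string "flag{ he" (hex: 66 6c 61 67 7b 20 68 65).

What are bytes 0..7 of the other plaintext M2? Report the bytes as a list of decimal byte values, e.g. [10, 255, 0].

[144, 209, 113, 252, 39, 250, 223, 133]

Since E_a ⊕ E_b = M1 ⊕ M2, XORing with the guessed M1 bytes yields the corresponding M2 bytes: M2 = (E_a ⊕ E_b) ⊕ M1.
11110110 ^ 01100110 = 10010000
10111101 ^ 01101100 = 11010001
00010000 ^ 01100001 = 01110001
10011011 ^ 01100111 = 11111100
01011100 ^ 01111011 = 00100111
11011010 ^ 00100000 = 11111010
10110111 ^ 01101000 = 11011111
11100000 ^ 01100101 = 10000101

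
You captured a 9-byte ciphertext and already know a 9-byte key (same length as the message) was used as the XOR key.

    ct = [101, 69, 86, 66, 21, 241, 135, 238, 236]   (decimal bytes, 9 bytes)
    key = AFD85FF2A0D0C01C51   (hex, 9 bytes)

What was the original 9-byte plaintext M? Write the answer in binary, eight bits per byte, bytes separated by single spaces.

11001010 10011101 00001001 10110000 10110101 00100001 01000111 11110010 10111101

01100101 ⊕ 10101111 = 11001010
01000101 ⊕ 11011000 = 10011101
01010110 ⊕ 01011111 = 00001001
01000010 ⊕ 11110010 = 10110000
00010101 ⊕ 10100000 = 10110101
11110001 ⊕ 11010000 = 00100001
10000111 ⊕ 11000000 = 01000111
11101110 ⊕ 00011100 = 11110010
11101100 ⊕ 01010001 = 10111101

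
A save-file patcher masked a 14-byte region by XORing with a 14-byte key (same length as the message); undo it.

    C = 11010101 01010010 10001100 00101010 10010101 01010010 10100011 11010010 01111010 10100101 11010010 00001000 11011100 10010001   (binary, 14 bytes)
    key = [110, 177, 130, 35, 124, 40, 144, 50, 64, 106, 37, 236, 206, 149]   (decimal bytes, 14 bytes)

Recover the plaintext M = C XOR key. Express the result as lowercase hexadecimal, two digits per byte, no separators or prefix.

d5 ⊕ 6e = bb
52 ⊕ b1 = e3
8c ⊕ 82 = 0e
2a ⊕ 23 = 09
95 ⊕ 7c = e9
52 ⊕ 28 = 7a
a3 ⊕ 90 = 33
d2 ⊕ 32 = e0
7a ⊕ 40 = 3a
a5 ⊕ 6a = cf
d2 ⊕ 25 = f7
08 ⊕ ec = e4
dc ⊕ ce = 12
91 ⊕ 95 = 04

bbe30e09e97a33e03acff7e41204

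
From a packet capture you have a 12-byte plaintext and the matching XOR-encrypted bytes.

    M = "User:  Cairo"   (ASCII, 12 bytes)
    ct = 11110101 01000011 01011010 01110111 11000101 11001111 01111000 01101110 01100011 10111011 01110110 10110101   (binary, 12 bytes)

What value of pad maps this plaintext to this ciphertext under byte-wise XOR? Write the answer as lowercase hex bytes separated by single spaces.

Since ct = M ⊕ pad, XORing both sides with M gives pad = M ⊕ ct.
byte 0:  85 xor 245 = 160
byte 1: 115 xor  67 =  48
byte 2: 101 xor  90 =  63
byte 3: 114 xor 119 =   5
byte 4:  58 xor 197 = 255
byte 5:  32 xor 207 = 239
byte 6:  32 xor 120 =  88
byte 7:  67 xor 110 =  45
byte 8:  97 xor  99 =   2
byte 9: 105 xor 187 = 210
byte 10: 114 xor 118 =   4
byte 11: 111 xor 181 = 218

a0 30 3f 05 ff ef 58 2d 02 d2 04 da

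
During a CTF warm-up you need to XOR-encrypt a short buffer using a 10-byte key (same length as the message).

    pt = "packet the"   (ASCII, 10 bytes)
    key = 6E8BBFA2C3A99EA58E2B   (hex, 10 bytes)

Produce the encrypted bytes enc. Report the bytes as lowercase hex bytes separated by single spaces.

1e ea dc c9 a6 dd be d1 e6 4e

XOR is its own inverse, so applying the key byte-wise gives the result directly.
70 ⊕ 6e = 1e
61 ⊕ 8b = ea
63 ⊕ bf = dc
6b ⊕ a2 = c9
65 ⊕ c3 = a6
74 ⊕ a9 = dd
20 ⊕ 9e = be
74 ⊕ a5 = d1
68 ⊕ 8e = e6
65 ⊕ 2b = 4e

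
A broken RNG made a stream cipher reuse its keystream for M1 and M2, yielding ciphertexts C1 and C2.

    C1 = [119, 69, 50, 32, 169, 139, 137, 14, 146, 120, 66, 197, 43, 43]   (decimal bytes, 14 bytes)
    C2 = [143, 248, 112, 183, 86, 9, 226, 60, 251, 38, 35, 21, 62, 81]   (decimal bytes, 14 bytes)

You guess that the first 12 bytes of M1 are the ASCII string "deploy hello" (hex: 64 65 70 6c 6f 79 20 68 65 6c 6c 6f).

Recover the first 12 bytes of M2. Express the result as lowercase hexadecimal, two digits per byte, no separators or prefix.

First, C1 ⊕ C2 = (M1 ⊕ K) ⊕ (M2 ⊕ K) = M1 ⊕ M2, so the key drops out. Then M2 = (M1 ⊕ M2) ⊕ M1 over the first 12 bytes.
byte 0: (77 ⊕ 8f) ⊕ 64 = f8 ⊕ 64 = 9c
byte 1: (45 ⊕ f8) ⊕ 65 = bd ⊕ 65 = d8
byte 2: (32 ⊕ 70) ⊕ 70 = 42 ⊕ 70 = 32
byte 3: (20 ⊕ b7) ⊕ 6c = 97 ⊕ 6c = fb
byte 4: (a9 ⊕ 56) ⊕ 6f = ff ⊕ 6f = 90
byte 5: (8b ⊕ 09) ⊕ 79 = 82 ⊕ 79 = fb
byte 6: (89 ⊕ e2) ⊕ 20 = 6b ⊕ 20 = 4b
byte 7: (0e ⊕ 3c) ⊕ 68 = 32 ⊕ 68 = 5a
byte 8: (92 ⊕ fb) ⊕ 65 = 69 ⊕ 65 = 0c
byte 9: (78 ⊕ 26) ⊕ 6c = 5e ⊕ 6c = 32
byte 10: (42 ⊕ 23) ⊕ 6c = 61 ⊕ 6c = 0d
byte 11: (c5 ⊕ 15) ⊕ 6f = d0 ⊕ 6f = bf

9cd832fb90fb4b5a0c320dbf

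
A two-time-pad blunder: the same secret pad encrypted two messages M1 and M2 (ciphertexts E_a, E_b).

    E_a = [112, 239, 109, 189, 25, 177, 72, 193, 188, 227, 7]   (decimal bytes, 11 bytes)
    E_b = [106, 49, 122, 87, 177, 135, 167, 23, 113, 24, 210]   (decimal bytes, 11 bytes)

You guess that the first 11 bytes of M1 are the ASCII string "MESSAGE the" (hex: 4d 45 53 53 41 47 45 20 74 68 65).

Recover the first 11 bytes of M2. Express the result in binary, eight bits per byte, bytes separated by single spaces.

01010111 10011011 01000100 10111001 11101001 01110001 10101010 11110110 10111001 10010011 10110000

First, E_a ⊕ E_b = (M1 ⊕ K) ⊕ (M2 ⊕ K) = M1 ⊕ M2, so the key drops out. Then M2 = (M1 ⊕ M2) ⊕ M1 over the first 11 bytes.
byte 0: (70 ⊕ 6a) ⊕ 4d = 1a ⊕ 4d = 57
byte 1: (ef ⊕ 31) ⊕ 45 = de ⊕ 45 = 9b
byte 2: (6d ⊕ 7a) ⊕ 53 = 17 ⊕ 53 = 44
byte 3: (bd ⊕ 57) ⊕ 53 = ea ⊕ 53 = b9
byte 4: (19 ⊕ b1) ⊕ 41 = a8 ⊕ 41 = e9
byte 5: (b1 ⊕ 87) ⊕ 47 = 36 ⊕ 47 = 71
byte 6: (48 ⊕ a7) ⊕ 45 = ef ⊕ 45 = aa
byte 7: (c1 ⊕ 17) ⊕ 20 = d6 ⊕ 20 = f6
byte 8: (bc ⊕ 71) ⊕ 74 = cd ⊕ 74 = b9
byte 9: (e3 ⊕ 18) ⊕ 68 = fb ⊕ 68 = 93
byte 10: (07 ⊕ d2) ⊕ 65 = d5 ⊕ 65 = b0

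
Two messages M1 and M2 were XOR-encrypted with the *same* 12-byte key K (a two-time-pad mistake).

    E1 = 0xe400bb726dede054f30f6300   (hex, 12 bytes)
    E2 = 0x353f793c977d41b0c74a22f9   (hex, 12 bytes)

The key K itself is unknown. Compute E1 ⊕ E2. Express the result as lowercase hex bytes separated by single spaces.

E1 ⊕ E2 = (M1 ⊕ K) ⊕ (M2 ⊕ K) = M1 ⊕ M2 — the shared key cancels under XOR.
228 ⊕  53 = 209
  0 ⊕  63 =  63
187 ⊕ 121 = 194
114 ⊕  60 =  78
109 ⊕ 151 = 250
237 ⊕ 125 = 144
224 ⊕  65 = 161
 84 ⊕ 176 = 228
243 ⊕ 199 =  52
 15 ⊕  74 =  69
 99 ⊕  34 =  65
  0 ⊕ 249 = 249

d1 3f c2 4e fa 90 a1 e4 34 45 41 f9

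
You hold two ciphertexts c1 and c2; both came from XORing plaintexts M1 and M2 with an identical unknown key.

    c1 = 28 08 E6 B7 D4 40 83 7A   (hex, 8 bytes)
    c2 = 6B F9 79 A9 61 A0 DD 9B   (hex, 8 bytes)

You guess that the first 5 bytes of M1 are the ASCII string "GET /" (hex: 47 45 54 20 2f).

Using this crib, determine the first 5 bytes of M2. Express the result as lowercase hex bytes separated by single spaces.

04 b4 cb 3e 9a

First, c1 ⊕ c2 = (M1 ⊕ K) ⊕ (M2 ⊕ K) = M1 ⊕ M2, so the key drops out. Then M2 = (M1 ⊕ M2) ⊕ M1 over the first 5 bytes.
byte 0: (28 XOR 6b) XOR 47 = 43 XOR 47 = 04
byte 1: (08 XOR f9) XOR 45 = f1 XOR 45 = b4
byte 2: (e6 XOR 79) XOR 54 = 9f XOR 54 = cb
byte 3: (b7 XOR a9) XOR 20 = 1e XOR 20 = 3e
byte 4: (d4 XOR 61) XOR 2f = b5 XOR 2f = 9a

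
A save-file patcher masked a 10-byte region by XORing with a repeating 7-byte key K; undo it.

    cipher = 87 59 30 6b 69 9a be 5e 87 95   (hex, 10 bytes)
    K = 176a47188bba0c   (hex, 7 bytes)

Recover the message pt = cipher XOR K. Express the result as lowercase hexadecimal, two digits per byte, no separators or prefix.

The 7-byte key repeats, so the effective keystream is 17 6a 47 18 8b ba 0c 17 6a 47.
byte 0: 87 XOR 17 = 90
byte 1: 59 XOR 6a = 33
byte 2: 30 XOR 47 = 77
byte 3: 6b XOR 18 = 73
byte 4: 69 XOR 8b = e2
byte 5: 9a XOR ba = 20
byte 6: be XOR 0c = b2
byte 7: 5e XOR 17 = 49
byte 8: 87 XOR 6a = ed
byte 9: 95 XOR 47 = d2

90337773e220b249edd2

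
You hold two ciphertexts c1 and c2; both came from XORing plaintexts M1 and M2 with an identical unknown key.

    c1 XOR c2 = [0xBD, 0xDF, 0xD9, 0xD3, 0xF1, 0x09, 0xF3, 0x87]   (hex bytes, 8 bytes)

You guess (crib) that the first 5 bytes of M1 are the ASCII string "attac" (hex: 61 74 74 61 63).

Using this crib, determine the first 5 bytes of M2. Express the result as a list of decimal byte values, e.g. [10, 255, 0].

Since c1 ⊕ c2 = M1 ⊕ M2, XORing with the guessed M1 bytes yields the corresponding M2 bytes: M2 = (c1 ⊕ c2) ⊕ M1.
bd xor 61 = dc
df xor 74 = ab
d9 xor 74 = ad
d3 xor 61 = b2
f1 xor 63 = 92

[220, 171, 173, 178, 146]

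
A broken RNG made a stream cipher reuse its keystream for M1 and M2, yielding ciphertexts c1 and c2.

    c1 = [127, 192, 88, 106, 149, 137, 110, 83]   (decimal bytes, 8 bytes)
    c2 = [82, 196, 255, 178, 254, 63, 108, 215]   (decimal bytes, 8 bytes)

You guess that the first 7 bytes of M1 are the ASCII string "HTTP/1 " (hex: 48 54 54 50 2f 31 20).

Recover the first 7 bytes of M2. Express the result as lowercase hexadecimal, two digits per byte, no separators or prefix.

6550f388448722

First, c1 ⊕ c2 = (M1 ⊕ K) ⊕ (M2 ⊕ K) = M1 ⊕ M2, so the key drops out. Then M2 = (M1 ⊕ M2) ⊕ M1 over the first 7 bytes.
byte 0: (7f ^ 52) ^ 48 = 2d ^ 48 = 65
byte 1: (c0 ^ c4) ^ 54 = 04 ^ 54 = 50
byte 2: (58 ^ ff) ^ 54 = a7 ^ 54 = f3
byte 3: (6a ^ b2) ^ 50 = d8 ^ 50 = 88
byte 4: (95 ^ fe) ^ 2f = 6b ^ 2f = 44
byte 5: (89 ^ 3f) ^ 31 = b6 ^ 31 = 87
byte 6: (6e ^ 6c) ^ 20 = 02 ^ 20 = 22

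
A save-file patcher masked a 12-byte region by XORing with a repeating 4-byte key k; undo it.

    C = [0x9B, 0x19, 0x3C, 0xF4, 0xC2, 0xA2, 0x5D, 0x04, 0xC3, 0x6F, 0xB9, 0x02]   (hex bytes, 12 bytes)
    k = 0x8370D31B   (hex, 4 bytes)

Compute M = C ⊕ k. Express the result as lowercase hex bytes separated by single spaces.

The 4-byte key repeats, so the effective keystream is 83 70 d3 1b 83 70 d3 1b 83 70 d3 1b.
byte 0: 10011011 XOR 10000011 = 00011000
byte 1: 00011001 XOR 01110000 = 01101001
byte 2: 00111100 XOR 11010011 = 11101111
byte 3: 11110100 XOR 00011011 = 11101111
byte 4: 11000010 XOR 10000011 = 01000001
byte 5: 10100010 XOR 01110000 = 11010010
byte 6: 01011101 XOR 11010011 = 10001110
byte 7: 00000100 XOR 00011011 = 00011111
byte 8: 11000011 XOR 10000011 = 01000000
byte 9: 01101111 XOR 01110000 = 00011111
byte 10: 10111001 XOR 11010011 = 01101010
byte 11: 00000010 XOR 00011011 = 00011001

18 69 ef ef 41 d2 8e 1f 40 1f 6a 19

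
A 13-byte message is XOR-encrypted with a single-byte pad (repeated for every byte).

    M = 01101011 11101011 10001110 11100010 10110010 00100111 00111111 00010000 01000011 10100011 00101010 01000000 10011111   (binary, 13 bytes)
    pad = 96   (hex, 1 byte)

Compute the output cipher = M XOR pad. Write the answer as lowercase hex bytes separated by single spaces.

fd 7d 18 74 24 b1 a9 86 d5 35 bc d6 09

The 1-byte key repeats, so the effective keystream is 96 96 96 96 96 96 96 96 96 96 96 96 96.
byte 0: 01101011 ⊕ 10010110 = 11111101
byte 1: 11101011 ⊕ 10010110 = 01111101
byte 2: 10001110 ⊕ 10010110 = 00011000
byte 3: 11100010 ⊕ 10010110 = 01110100
byte 4: 10110010 ⊕ 10010110 = 00100100
byte 5: 00100111 ⊕ 10010110 = 10110001
byte 6: 00111111 ⊕ 10010110 = 10101001
byte 7: 00010000 ⊕ 10010110 = 10000110
byte 8: 01000011 ⊕ 10010110 = 11010101
byte 9: 10100011 ⊕ 10010110 = 00110101
byte 10: 00101010 ⊕ 10010110 = 10111100
byte 11: 01000000 ⊕ 10010110 = 11010110
byte 12: 10011111 ⊕ 10010110 = 00001001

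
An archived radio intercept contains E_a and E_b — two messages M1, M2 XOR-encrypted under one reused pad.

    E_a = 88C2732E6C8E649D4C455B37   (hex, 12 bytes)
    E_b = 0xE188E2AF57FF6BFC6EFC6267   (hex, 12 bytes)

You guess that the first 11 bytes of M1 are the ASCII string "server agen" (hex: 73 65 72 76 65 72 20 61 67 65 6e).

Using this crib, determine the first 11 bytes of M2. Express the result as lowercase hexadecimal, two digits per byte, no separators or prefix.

First, E_a ⊕ E_b = (M1 ⊕ K) ⊕ (M2 ⊕ K) = M1 ⊕ M2, so the key drops out. Then M2 = (M1 ⊕ M2) ⊕ M1 over the first 11 bytes.
byte 0: (88 ^ e1) ^ 73 = 69 ^ 73 = 1a
byte 1: (c2 ^ 88) ^ 65 = 4a ^ 65 = 2f
byte 2: (73 ^ e2) ^ 72 = 91 ^ 72 = e3
byte 3: (2e ^ af) ^ 76 = 81 ^ 76 = f7
byte 4: (6c ^ 57) ^ 65 = 3b ^ 65 = 5e
byte 5: (8e ^ ff) ^ 72 = 71 ^ 72 = 03
byte 6: (64 ^ 6b) ^ 20 = 0f ^ 20 = 2f
byte 7: (9d ^ fc) ^ 61 = 61 ^ 61 = 00
byte 8: (4c ^ 6e) ^ 67 = 22 ^ 67 = 45
byte 9: (45 ^ fc) ^ 65 = b9 ^ 65 = dc
byte 10: (5b ^ 62) ^ 6e = 39 ^ 6e = 57

1a2fe3f75e032f0045dc57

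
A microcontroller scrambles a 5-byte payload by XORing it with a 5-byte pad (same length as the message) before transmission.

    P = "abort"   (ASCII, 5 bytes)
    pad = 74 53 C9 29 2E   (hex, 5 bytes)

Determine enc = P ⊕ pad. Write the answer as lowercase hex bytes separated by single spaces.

XOR is its own inverse, so applying the key byte-wise gives the result directly.
byte 0: 01100001 ⊕ 01110100 = 00010101
byte 1: 01100010 ⊕ 01010011 = 00110001
byte 2: 01101111 ⊕ 11001001 = 10100110
byte 3: 01110010 ⊕ 00101001 = 01011011
byte 4: 01110100 ⊕ 00101110 = 01011010

15 31 a6 5b 5a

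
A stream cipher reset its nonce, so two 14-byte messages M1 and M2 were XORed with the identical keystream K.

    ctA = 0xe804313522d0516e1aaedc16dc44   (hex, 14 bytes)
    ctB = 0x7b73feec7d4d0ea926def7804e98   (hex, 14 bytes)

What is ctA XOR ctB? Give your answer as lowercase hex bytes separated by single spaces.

93 77 cf d9 5f 9d 5f c7 3c 70 2b 96 92 dc

ctA ⊕ ctB = (M1 ⊕ K) ⊕ (M2 ⊕ K) = M1 ⊕ M2 — the shared key cancels under XOR.
e8 xor 7b = 93
04 xor 73 = 77
31 xor fe = cf
35 xor ec = d9
22 xor 7d = 5f
d0 xor 4d = 9d
51 xor 0e = 5f
6e xor a9 = c7
1a xor 26 = 3c
ae xor de = 70
dc xor f7 = 2b
16 xor 80 = 96
dc xor 4e = 92
44 xor 98 = dc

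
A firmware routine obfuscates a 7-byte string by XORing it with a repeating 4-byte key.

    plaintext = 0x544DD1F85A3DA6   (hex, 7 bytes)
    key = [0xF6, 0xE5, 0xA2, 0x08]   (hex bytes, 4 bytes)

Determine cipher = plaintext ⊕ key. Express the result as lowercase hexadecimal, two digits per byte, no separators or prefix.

The 4-byte key repeats, so the effective keystream is f6 e5 a2 08 f6 e5 a2.
byte 0: 54 XOR f6 = a2
byte 1: 4d XOR e5 = a8
byte 2: d1 XOR a2 = 73
byte 3: f8 XOR 08 = f0
byte 4: 5a XOR f6 = ac
byte 5: 3d XOR e5 = d8
byte 6: a6 XOR a2 = 04

a2a873f0acd804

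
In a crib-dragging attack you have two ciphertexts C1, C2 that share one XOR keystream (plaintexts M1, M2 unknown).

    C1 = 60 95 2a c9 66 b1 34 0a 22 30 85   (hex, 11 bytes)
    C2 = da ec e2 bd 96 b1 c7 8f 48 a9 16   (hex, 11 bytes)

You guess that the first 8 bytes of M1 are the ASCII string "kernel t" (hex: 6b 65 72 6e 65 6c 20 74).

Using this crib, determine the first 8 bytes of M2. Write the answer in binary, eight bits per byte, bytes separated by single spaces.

11010001 00011100 10111010 00011010 10010101 01101100 11010011 11110001

First, C1 ⊕ C2 = (M1 ⊕ K) ⊕ (M2 ⊕ K) = M1 ⊕ M2, so the key drops out. Then M2 = (M1 ⊕ M2) ⊕ M1 over the first 8 bytes.
byte 0: (60 ⊕ da) ⊕ 6b = ba ⊕ 6b = d1
byte 1: (95 ⊕ ec) ⊕ 65 = 79 ⊕ 65 = 1c
byte 2: (2a ⊕ e2) ⊕ 72 = c8 ⊕ 72 = ba
byte 3: (c9 ⊕ bd) ⊕ 6e = 74 ⊕ 6e = 1a
byte 4: (66 ⊕ 96) ⊕ 65 = f0 ⊕ 65 = 95
byte 5: (b1 ⊕ b1) ⊕ 6c = 00 ⊕ 6c = 6c
byte 6: (34 ⊕ c7) ⊕ 20 = f3 ⊕ 20 = d3
byte 7: (0a ⊕ 8f) ⊕ 74 = 85 ⊕ 74 = f1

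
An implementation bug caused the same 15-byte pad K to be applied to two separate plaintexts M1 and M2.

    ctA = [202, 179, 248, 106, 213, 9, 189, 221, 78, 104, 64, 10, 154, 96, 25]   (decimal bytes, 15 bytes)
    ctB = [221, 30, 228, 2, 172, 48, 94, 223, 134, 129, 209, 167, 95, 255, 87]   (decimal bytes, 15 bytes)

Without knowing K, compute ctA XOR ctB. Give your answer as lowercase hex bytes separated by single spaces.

17 ad 1c 68 79 39 e3 02 c8 e9 91 ad c5 9f 4e

ctA ⊕ ctB = (M1 ⊕ K) ⊕ (M2 ⊕ K) = M1 ⊕ M2 — the shared key cancels under XOR.
ca ⊕ dd = 17
b3 ⊕ 1e = ad
f8 ⊕ e4 = 1c
6a ⊕ 02 = 68
d5 ⊕ ac = 79
09 ⊕ 30 = 39
bd ⊕ 5e = e3
dd ⊕ df = 02
4e ⊕ 86 = c8
68 ⊕ 81 = e9
40 ⊕ d1 = 91
0a ⊕ a7 = ad
9a ⊕ 5f = c5
60 ⊕ ff = 9f
19 ⊕ 57 = 4e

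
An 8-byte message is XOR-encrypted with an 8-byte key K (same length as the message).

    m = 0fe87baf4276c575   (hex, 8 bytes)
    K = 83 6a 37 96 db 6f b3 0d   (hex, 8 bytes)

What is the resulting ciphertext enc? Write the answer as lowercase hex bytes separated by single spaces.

XOR is its own inverse, so applying the key byte-wise gives the result directly.
00001111 xor 10000011 = 10001100
11101000 xor 01101010 = 10000010
01111011 xor 00110111 = 01001100
10101111 xor 10010110 = 00111001
01000010 xor 11011011 = 10011001
01110110 xor 01101111 = 00011001
11000101 xor 10110011 = 01110110
01110101 xor 00001101 = 01111000

8c 82 4c 39 99 19 76 78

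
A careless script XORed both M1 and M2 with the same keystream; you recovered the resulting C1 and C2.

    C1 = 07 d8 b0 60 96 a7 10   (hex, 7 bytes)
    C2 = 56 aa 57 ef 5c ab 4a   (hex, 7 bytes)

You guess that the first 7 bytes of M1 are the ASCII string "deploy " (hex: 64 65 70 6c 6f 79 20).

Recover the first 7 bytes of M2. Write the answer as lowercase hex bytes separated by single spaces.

First, C1 ⊕ C2 = (M1 ⊕ K) ⊕ (M2 ⊕ K) = M1 ⊕ M2, so the key drops out. Then M2 = (M1 ⊕ M2) ⊕ M1 over the first 7 bytes.
byte 0: (07 ^ 56) ^ 64 = 51 ^ 64 = 35
byte 1: (d8 ^ aa) ^ 65 = 72 ^ 65 = 17
byte 2: (b0 ^ 57) ^ 70 = e7 ^ 70 = 97
byte 3: (60 ^ ef) ^ 6c = 8f ^ 6c = e3
byte 4: (96 ^ 5c) ^ 6f = ca ^ 6f = a5
byte 5: (a7 ^ ab) ^ 79 = 0c ^ 79 = 75
byte 6: (10 ^ 4a) ^ 20 = 5a ^ 20 = 7a

35 17 97 e3 a5 75 7a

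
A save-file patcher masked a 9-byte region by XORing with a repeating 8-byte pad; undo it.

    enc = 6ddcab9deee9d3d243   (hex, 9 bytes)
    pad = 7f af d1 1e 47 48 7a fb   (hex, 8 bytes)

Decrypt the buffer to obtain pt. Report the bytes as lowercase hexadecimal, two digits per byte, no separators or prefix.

The 8-byte key repeats, so the effective keystream is 7f af d1 1e 47 48 7a fb 7f.
byte 0: 6d ^ 7f = 12
byte 1: dc ^ af = 73
byte 2: ab ^ d1 = 7a
byte 3: 9d ^ 1e = 83
byte 4: ee ^ 47 = a9
byte 5: e9 ^ 48 = a1
byte 6: d3 ^ 7a = a9
byte 7: d2 ^ fb = 29
byte 8: 43 ^ 7f = 3c

12737a83a9a1a9293c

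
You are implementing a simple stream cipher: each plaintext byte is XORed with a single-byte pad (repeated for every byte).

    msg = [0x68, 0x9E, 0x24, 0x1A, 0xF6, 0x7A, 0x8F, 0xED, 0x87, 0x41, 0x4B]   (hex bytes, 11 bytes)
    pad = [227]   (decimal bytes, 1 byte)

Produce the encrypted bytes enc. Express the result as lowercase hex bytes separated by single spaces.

8b 7d c7 f9 15 99 6c 0e 64 a2 a8

The 1-byte key repeats, so the effective keystream is e3 e3 e3 e3 e3 e3 e3 e3 e3 e3 e3.
byte 0: 01101000 ^ 11100011 = 10001011
byte 1: 10011110 ^ 11100011 = 01111101
byte 2: 00100100 ^ 11100011 = 11000111
byte 3: 00011010 ^ 11100011 = 11111001
byte 4: 11110110 ^ 11100011 = 00010101
byte 5: 01111010 ^ 11100011 = 10011001
byte 6: 10001111 ^ 11100011 = 01101100
byte 7: 11101101 ^ 11100011 = 00001110
byte 8: 10000111 ^ 11100011 = 01100100
byte 9: 01000001 ^ 11100011 = 10100010
byte 10: 01001011 ^ 11100011 = 10101000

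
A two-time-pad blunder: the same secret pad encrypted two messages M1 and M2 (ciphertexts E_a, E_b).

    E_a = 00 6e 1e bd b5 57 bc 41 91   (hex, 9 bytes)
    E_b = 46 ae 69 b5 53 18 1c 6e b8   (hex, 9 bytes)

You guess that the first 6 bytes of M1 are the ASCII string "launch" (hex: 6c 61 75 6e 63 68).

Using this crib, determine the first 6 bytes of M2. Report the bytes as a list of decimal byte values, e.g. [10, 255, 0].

First, E_a ⊕ E_b = (M1 ⊕ K) ⊕ (M2 ⊕ K) = M1 ⊕ M2, so the key drops out. Then M2 = (M1 ⊕ M2) ⊕ M1 over the first 6 bytes.
byte 0: (00 ⊕ 46) ⊕ 6c = 46 ⊕ 6c = 2a
byte 1: (6e ⊕ ae) ⊕ 61 = c0 ⊕ 61 = a1
byte 2: (1e ⊕ 69) ⊕ 75 = 77 ⊕ 75 = 02
byte 3: (bd ⊕ b5) ⊕ 6e = 08 ⊕ 6e = 66
byte 4: (b5 ⊕ 53) ⊕ 63 = e6 ⊕ 63 = 85
byte 5: (57 ⊕ 18) ⊕ 68 = 4f ⊕ 68 = 27

[42, 161, 2, 102, 133, 39]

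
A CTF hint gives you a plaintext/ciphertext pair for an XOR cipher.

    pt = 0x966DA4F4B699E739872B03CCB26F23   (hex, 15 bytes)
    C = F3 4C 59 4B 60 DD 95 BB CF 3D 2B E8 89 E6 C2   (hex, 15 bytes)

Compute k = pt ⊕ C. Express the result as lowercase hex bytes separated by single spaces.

Since C = pt ⊕ k, XORing both sides with pt gives k = pt ⊕ C.
96 XOR f3 = 65
6d XOR 4c = 21
a4 XOR 59 = fd
f4 XOR 4b = bf
b6 XOR 60 = d6
99 XOR dd = 44
e7 XOR 95 = 72
39 XOR bb = 82
87 XOR cf = 48
2b XOR 3d = 16
03 XOR 2b = 28
cc XOR e8 = 24
b2 XOR 89 = 3b
6f XOR e6 = 89
23 XOR c2 = e1

65 21 fd bf d6 44 72 82 48 16 28 24 3b 89 e1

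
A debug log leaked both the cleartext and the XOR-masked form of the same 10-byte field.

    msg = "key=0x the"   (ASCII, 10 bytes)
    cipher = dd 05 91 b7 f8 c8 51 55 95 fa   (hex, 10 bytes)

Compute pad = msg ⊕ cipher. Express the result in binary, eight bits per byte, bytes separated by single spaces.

Since cipher = msg ⊕ pad, XORing both sides with msg gives pad = msg ⊕ cipher.
107 ⊕ 221 = 182
101 ⊕   5 =  96
121 ⊕ 145 = 232
 61 ⊕ 183 = 138
 48 ⊕ 248 = 200
120 ⊕ 200 = 176
 32 ⊕  81 = 113
116 ⊕  85 =  33
104 ⊕ 149 = 253
101 ⊕ 250 = 159

10110110 01100000 11101000 10001010 11001000 10110000 01110001 00100001 11111101 10011111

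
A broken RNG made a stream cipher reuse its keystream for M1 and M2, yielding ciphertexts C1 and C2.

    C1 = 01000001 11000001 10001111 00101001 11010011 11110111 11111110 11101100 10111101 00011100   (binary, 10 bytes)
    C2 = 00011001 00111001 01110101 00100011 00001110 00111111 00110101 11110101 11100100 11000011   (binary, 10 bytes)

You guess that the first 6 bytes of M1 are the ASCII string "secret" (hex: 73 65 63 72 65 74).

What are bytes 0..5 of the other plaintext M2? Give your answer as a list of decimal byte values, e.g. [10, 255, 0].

[43, 157, 153, 120, 184, 188]

First, C1 ⊕ C2 = (M1 ⊕ K) ⊕ (M2 ⊕ K) = M1 ⊕ M2, so the key drops out. Then M2 = (M1 ⊕ M2) ⊕ M1 over the first 6 bytes.
byte 0: (41 xor 19) xor 73 = 58 xor 73 = 2b
byte 1: (c1 xor 39) xor 65 = f8 xor 65 = 9d
byte 2: (8f xor 75) xor 63 = fa xor 63 = 99
byte 3: (29 xor 23) xor 72 = 0a xor 72 = 78
byte 4: (d3 xor 0e) xor 65 = dd xor 65 = b8
byte 5: (f7 xor 3f) xor 74 = c8 xor 74 = bc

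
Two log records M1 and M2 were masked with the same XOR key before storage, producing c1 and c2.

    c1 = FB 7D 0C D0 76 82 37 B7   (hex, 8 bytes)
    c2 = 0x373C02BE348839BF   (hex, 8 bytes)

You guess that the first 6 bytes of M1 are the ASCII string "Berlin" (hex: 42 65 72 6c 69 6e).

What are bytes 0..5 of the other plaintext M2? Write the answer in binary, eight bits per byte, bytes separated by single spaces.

10001110 00100100 01111100 00000010 00101011 01100100

First, c1 ⊕ c2 = (M1 ⊕ K) ⊕ (M2 ⊕ K) = M1 ⊕ M2, so the key drops out. Then M2 = (M1 ⊕ M2) ⊕ M1 over the first 6 bytes.
byte 0: (fb XOR 37) XOR 42 = cc XOR 42 = 8e
byte 1: (7d XOR 3c) XOR 65 = 41 XOR 65 = 24
byte 2: (0c XOR 02) XOR 72 = 0e XOR 72 = 7c
byte 3: (d0 XOR be) XOR 6c = 6e XOR 6c = 02
byte 4: (76 XOR 34) XOR 69 = 42 XOR 69 = 2b
byte 5: (82 XOR 88) XOR 6e = 0a XOR 6e = 64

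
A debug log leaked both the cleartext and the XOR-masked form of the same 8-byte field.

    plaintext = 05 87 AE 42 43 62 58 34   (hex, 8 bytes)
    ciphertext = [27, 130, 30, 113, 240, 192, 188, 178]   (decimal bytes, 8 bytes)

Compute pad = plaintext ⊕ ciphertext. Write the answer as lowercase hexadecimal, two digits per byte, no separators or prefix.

1e05b033b3a2e486

Since ciphertext = plaintext ⊕ pad, XORing both sides with plaintext gives pad = plaintext ⊕ ciphertext.
byte 0: 00000101 XOR 00011011 = 00011110
byte 1: 10000111 XOR 10000010 = 00000101
byte 2: 10101110 XOR 00011110 = 10110000
byte 3: 01000010 XOR 01110001 = 00110011
byte 4: 01000011 XOR 11110000 = 10110011
byte 5: 01100010 XOR 11000000 = 10100010
byte 6: 01011000 XOR 10111100 = 11100100
byte 7: 00110100 XOR 10110010 = 10000110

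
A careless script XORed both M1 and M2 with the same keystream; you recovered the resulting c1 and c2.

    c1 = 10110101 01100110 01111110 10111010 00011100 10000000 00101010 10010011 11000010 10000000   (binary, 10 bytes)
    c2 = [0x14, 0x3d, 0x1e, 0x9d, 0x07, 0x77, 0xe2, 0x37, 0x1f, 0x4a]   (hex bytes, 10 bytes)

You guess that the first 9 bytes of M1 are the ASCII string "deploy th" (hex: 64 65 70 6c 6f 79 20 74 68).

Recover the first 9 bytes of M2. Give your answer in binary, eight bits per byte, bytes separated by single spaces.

First, c1 ⊕ c2 = (M1 ⊕ K) ⊕ (M2 ⊕ K) = M1 ⊕ M2, so the key drops out. Then M2 = (M1 ⊕ M2) ⊕ M1 over the first 9 bytes.
byte 0: (b5 ^ 14) ^ 64 = a1 ^ 64 = c5
byte 1: (66 ^ 3d) ^ 65 = 5b ^ 65 = 3e
byte 2: (7e ^ 1e) ^ 70 = 60 ^ 70 = 10
byte 3: (ba ^ 9d) ^ 6c = 27 ^ 6c = 4b
byte 4: (1c ^ 07) ^ 6f = 1b ^ 6f = 74
byte 5: (80 ^ 77) ^ 79 = f7 ^ 79 = 8e
byte 6: (2a ^ e2) ^ 20 = c8 ^ 20 = e8
byte 7: (93 ^ 37) ^ 74 = a4 ^ 74 = d0
byte 8: (c2 ^ 1f) ^ 68 = dd ^ 68 = b5

11000101 00111110 00010000 01001011 01110100 10001110 11101000 11010000 10110101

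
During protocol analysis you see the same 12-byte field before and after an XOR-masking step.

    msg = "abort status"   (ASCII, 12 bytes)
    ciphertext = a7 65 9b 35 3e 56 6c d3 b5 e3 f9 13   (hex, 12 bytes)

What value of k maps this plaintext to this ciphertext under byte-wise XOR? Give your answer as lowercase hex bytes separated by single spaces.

c6 07 f4 47 4a 76 1f a7 d4 97 8c 60

Since ciphertext = msg ⊕ k, XORing both sides with msg gives k = msg ⊕ ciphertext.
byte 0: 01100001 ⊕ 10100111 = 11000110
byte 1: 01100010 ⊕ 01100101 = 00000111
byte 2: 01101111 ⊕ 10011011 = 11110100
byte 3: 01110010 ⊕ 00110101 = 01000111
byte 4: 01110100 ⊕ 00111110 = 01001010
byte 5: 00100000 ⊕ 01010110 = 01110110
byte 6: 01110011 ⊕ 01101100 = 00011111
byte 7: 01110100 ⊕ 11010011 = 10100111
byte 8: 01100001 ⊕ 10110101 = 11010100
byte 9: 01110100 ⊕ 11100011 = 10010111
byte 10: 01110101 ⊕ 11111001 = 10001100
byte 11: 01110011 ⊕ 00010011 = 01100000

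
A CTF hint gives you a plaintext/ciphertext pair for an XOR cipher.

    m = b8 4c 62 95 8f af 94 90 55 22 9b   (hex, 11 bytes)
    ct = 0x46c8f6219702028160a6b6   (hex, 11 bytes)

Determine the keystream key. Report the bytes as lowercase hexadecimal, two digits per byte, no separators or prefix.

fe8494b418ad961135842d

Since ct = m ⊕ key, XORing both sides with m gives key = m ⊕ ct.
184 XOR  70 = 254
 76 XOR 200 = 132
 98 XOR 246 = 148
149 XOR  33 = 180
143 XOR 151 =  24
175 XOR   2 = 173
148 XOR   2 = 150
144 XOR 129 =  17
 85 XOR  96 =  53
 34 XOR 166 = 132
155 XOR 182 =  45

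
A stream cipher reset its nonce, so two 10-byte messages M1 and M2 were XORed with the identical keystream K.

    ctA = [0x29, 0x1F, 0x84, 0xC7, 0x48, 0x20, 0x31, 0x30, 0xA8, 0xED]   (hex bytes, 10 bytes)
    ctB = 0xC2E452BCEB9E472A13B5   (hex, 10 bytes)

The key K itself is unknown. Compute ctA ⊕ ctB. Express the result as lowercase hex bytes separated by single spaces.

eb fb d6 7b a3 be 76 1a bb 58

ctA ⊕ ctB = (M1 ⊕ K) ⊕ (M2 ⊕ K) = M1 ⊕ M2 — the shared key cancels under XOR.
00101001 ^ 11000010 = 11101011
00011111 ^ 11100100 = 11111011
10000100 ^ 01010010 = 11010110
11000111 ^ 10111100 = 01111011
01001000 ^ 11101011 = 10100011
00100000 ^ 10011110 = 10111110
00110001 ^ 01000111 = 01110110
00110000 ^ 00101010 = 00011010
10101000 ^ 00010011 = 10111011
11101101 ^ 10110101 = 01011000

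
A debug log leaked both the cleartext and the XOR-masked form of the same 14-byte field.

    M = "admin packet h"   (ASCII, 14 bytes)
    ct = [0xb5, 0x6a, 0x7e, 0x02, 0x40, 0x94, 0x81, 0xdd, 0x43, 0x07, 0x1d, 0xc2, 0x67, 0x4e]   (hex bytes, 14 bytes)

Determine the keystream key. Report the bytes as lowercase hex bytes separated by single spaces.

d4 0e 13 6b 2e b4 f1 bc 20 6c 78 b6 47 26

Since ct = M ⊕ key, XORing both sides with M gives key = M ⊕ ct.
byte 0: 61 XOR b5 = d4
byte 1: 64 XOR 6a = 0e
byte 2: 6d XOR 7e = 13
byte 3: 69 XOR 02 = 6b
byte 4: 6e XOR 40 = 2e
byte 5: 20 XOR 94 = b4
byte 6: 70 XOR 81 = f1
byte 7: 61 XOR dd = bc
byte 8: 63 XOR 43 = 20
byte 9: 6b XOR 07 = 6c
byte 10: 65 XOR 1d = 78
byte 11: 74 XOR c2 = b6
byte 12: 20 XOR 67 = 47
byte 13: 68 XOR 4e = 26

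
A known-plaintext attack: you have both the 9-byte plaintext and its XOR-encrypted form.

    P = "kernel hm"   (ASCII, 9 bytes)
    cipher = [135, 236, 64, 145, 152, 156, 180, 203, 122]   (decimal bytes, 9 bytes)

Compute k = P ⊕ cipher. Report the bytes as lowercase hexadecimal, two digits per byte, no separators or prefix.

Since cipher = P ⊕ k, XORing both sides with P gives k = P ⊕ cipher.
01101011 ⊕ 10000111 = 11101100
01100101 ⊕ 11101100 = 10001001
01110010 ⊕ 01000000 = 00110010
01101110 ⊕ 10010001 = 11111111
01100101 ⊕ 10011000 = 11111101
01101100 ⊕ 10011100 = 11110000
00100000 ⊕ 10110100 = 10010100
01101000 ⊕ 11001011 = 10100011
01101101 ⊕ 01111010 = 00010111

ec8932fffdf094a317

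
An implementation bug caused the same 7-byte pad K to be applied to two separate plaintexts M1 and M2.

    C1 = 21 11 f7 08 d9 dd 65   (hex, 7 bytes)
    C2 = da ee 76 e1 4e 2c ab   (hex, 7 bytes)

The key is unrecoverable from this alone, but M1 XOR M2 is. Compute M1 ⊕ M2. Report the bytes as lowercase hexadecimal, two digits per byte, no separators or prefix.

C1 ⊕ C2 = (M1 ⊕ K) ⊕ (M2 ⊕ K) = M1 ⊕ M2 — the shared key cancels under XOR.
21 XOR da = fb
11 XOR ee = ff
f7 XOR 76 = 81
08 XOR e1 = e9
d9 XOR 4e = 97
dd XOR 2c = f1
65 XOR ab = ce

fbff81e997f1ce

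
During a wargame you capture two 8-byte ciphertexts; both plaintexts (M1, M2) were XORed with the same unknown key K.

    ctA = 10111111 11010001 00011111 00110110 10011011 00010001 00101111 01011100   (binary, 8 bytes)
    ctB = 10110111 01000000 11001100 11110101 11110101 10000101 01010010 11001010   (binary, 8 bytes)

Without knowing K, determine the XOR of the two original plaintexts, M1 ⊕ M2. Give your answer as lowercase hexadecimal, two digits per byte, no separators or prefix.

0891d3c36e947d96

ctA ⊕ ctB = (M1 ⊕ K) ⊕ (M2 ⊕ K) = M1 ⊕ M2 — the shared key cancels under XOR.
byte 0: bf xor b7 = 08
byte 1: d1 xor 40 = 91
byte 2: 1f xor cc = d3
byte 3: 36 xor f5 = c3
byte 4: 9b xor f5 = 6e
byte 5: 11 xor 85 = 94
byte 6: 2f xor 52 = 7d
byte 7: 5c xor ca = 96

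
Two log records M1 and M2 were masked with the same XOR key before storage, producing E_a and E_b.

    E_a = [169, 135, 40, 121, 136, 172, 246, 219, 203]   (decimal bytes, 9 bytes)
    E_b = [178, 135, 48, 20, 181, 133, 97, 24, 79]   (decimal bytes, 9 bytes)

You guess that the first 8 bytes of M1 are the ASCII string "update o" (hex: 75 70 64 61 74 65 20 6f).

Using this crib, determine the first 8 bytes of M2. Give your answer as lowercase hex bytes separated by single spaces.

6e 70 7c 0c 49 4c b7 ac

First, E_a ⊕ E_b = (M1 ⊕ K) ⊕ (M2 ⊕ K) = M1 ⊕ M2, so the key drops out. Then M2 = (M1 ⊕ M2) ⊕ M1 over the first 8 bytes.
byte 0: (a9 ^ b2) ^ 75 = 1b ^ 75 = 6e
byte 1: (87 ^ 87) ^ 70 = 00 ^ 70 = 70
byte 2: (28 ^ 30) ^ 64 = 18 ^ 64 = 7c
byte 3: (79 ^ 14) ^ 61 = 6d ^ 61 = 0c
byte 4: (88 ^ b5) ^ 74 = 3d ^ 74 = 49
byte 5: (ac ^ 85) ^ 65 = 29 ^ 65 = 4c
byte 6: (f6 ^ 61) ^ 20 = 97 ^ 20 = b7
byte 7: (db ^ 18) ^ 6f = c3 ^ 6f = ac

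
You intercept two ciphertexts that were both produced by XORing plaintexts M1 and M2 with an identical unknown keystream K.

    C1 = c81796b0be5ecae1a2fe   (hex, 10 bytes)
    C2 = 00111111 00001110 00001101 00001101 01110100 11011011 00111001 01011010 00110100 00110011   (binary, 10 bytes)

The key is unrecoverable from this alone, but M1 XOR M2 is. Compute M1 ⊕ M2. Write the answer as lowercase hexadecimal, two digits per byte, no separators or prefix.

C1 ⊕ C2 = (M1 ⊕ K) ⊕ (M2 ⊕ K) = M1 ⊕ M2 — the shared key cancels under XOR.
11001000 XOR 00111111 = 11110111
00010111 XOR 00001110 = 00011001
10010110 XOR 00001101 = 10011011
10110000 XOR 00001101 = 10111101
10111110 XOR 01110100 = 11001010
01011110 XOR 11011011 = 10000101
11001010 XOR 00111001 = 11110011
11100001 XOR 01011010 = 10111011
10100010 XOR 00110100 = 10010110
11111110 XOR 00110011 = 11001101

f7199bbdca85f3bb96cd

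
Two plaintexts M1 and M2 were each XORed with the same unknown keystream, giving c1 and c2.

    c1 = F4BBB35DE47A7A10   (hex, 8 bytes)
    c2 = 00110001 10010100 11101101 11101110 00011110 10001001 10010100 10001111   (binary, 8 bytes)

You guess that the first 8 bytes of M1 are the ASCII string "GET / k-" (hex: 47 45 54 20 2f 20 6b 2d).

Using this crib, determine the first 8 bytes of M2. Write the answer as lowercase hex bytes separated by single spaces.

First, c1 ⊕ c2 = (M1 ⊕ K) ⊕ (M2 ⊕ K) = M1 ⊕ M2, so the key drops out. Then M2 = (M1 ⊕ M2) ⊕ M1 over the first 8 bytes.
byte 0: (f4 ⊕ 31) ⊕ 47 = c5 ⊕ 47 = 82
byte 1: (bb ⊕ 94) ⊕ 45 = 2f ⊕ 45 = 6a
byte 2: (b3 ⊕ ed) ⊕ 54 = 5e ⊕ 54 = 0a
byte 3: (5d ⊕ ee) ⊕ 20 = b3 ⊕ 20 = 93
byte 4: (e4 ⊕ 1e) ⊕ 2f = fa ⊕ 2f = d5
byte 5: (7a ⊕ 89) ⊕ 20 = f3 ⊕ 20 = d3
byte 6: (7a ⊕ 94) ⊕ 6b = ee ⊕ 6b = 85
byte 7: (10 ⊕ 8f) ⊕ 2d = 9f ⊕ 2d = b2

82 6a 0a 93 d5 d3 85 b2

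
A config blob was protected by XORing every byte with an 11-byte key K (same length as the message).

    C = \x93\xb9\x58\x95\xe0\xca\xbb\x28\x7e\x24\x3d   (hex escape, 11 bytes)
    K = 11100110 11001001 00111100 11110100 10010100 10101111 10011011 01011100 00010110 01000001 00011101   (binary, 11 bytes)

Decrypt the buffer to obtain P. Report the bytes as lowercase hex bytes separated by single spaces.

75 70 64 61 74 65 20 74 68 65 20

XOR is its own inverse, so applying the key byte-wise gives the result directly.
byte 0: 10010011 XOR 11100110 = 01110101
byte 1: 10111001 XOR 11001001 = 01110000
byte 2: 01011000 XOR 00111100 = 01100100
byte 3: 10010101 XOR 11110100 = 01100001
byte 4: 11100000 XOR 10010100 = 01110100
byte 5: 11001010 XOR 10101111 = 01100101
byte 6: 10111011 XOR 10011011 = 00100000
byte 7: 00101000 XOR 01011100 = 01110100
byte 8: 01111110 XOR 00010110 = 01101000
byte 9: 00100100 XOR 01000001 = 01100101
byte 10: 00111101 XOR 00011101 = 00100000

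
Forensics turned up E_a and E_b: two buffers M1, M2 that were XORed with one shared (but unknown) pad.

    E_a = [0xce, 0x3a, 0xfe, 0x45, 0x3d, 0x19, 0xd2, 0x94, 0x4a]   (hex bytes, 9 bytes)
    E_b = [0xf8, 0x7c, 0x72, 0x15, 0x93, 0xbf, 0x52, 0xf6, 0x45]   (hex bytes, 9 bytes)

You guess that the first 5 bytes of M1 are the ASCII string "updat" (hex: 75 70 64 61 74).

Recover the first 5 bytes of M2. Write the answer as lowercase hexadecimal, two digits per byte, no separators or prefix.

4336e831da

First, E_a ⊕ E_b = (M1 ⊕ K) ⊕ (M2 ⊕ K) = M1 ⊕ M2, so the key drops out. Then M2 = (M1 ⊕ M2) ⊕ M1 over the first 5 bytes.
byte 0: (ce ^ f8) ^ 75 = 36 ^ 75 = 43
byte 1: (3a ^ 7c) ^ 70 = 46 ^ 70 = 36
byte 2: (fe ^ 72) ^ 64 = 8c ^ 64 = e8
byte 3: (45 ^ 15) ^ 61 = 50 ^ 61 = 31
byte 4: (3d ^ 93) ^ 74 = ae ^ 74 = da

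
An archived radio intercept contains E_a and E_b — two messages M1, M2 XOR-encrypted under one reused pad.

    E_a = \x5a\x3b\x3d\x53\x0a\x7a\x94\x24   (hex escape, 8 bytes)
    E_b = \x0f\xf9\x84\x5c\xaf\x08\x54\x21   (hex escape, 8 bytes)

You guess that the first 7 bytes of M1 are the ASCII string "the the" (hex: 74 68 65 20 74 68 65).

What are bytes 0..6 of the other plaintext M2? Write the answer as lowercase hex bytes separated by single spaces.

First, E_a ⊕ E_b = (M1 ⊕ K) ⊕ (M2 ⊕ K) = M1 ⊕ M2, so the key drops out. Then M2 = (M1 ⊕ M2) ⊕ M1 over the first 7 bytes.
byte 0: (5a xor 0f) xor 74 = 55 xor 74 = 21
byte 1: (3b xor f9) xor 68 = c2 xor 68 = aa
byte 2: (3d xor 84) xor 65 = b9 xor 65 = dc
byte 3: (53 xor 5c) xor 20 = 0f xor 20 = 2f
byte 4: (0a xor af) xor 74 = a5 xor 74 = d1
byte 5: (7a xor 08) xor 68 = 72 xor 68 = 1a
byte 6: (94 xor 54) xor 65 = c0 xor 65 = a5

21 aa dc 2f d1 1a a5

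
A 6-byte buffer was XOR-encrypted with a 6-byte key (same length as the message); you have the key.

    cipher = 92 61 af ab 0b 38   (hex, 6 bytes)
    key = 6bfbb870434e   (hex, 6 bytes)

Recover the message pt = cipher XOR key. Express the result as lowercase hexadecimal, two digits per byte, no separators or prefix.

92 xor 6b = f9
61 xor fb = 9a
af xor b8 = 17
ab xor 70 = db
0b xor 43 = 48
38 xor 4e = 76

f99a17db4876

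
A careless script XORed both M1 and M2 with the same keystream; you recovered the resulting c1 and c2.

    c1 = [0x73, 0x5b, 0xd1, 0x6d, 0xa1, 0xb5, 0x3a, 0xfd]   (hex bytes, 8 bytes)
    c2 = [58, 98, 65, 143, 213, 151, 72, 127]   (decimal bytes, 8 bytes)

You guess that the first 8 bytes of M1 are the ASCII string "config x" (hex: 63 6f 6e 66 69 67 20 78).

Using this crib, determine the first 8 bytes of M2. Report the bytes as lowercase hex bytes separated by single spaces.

First, c1 ⊕ c2 = (M1 ⊕ K) ⊕ (M2 ⊕ K) = M1 ⊕ M2, so the key drops out. Then M2 = (M1 ⊕ M2) ⊕ M1 over the first 8 bytes.
byte 0: (73 xor 3a) xor 63 = 49 xor 63 = 2a
byte 1: (5b xor 62) xor 6f = 39 xor 6f = 56
byte 2: (d1 xor 41) xor 6e = 90 xor 6e = fe
byte 3: (6d xor 8f) xor 66 = e2 xor 66 = 84
byte 4: (a1 xor d5) xor 69 = 74 xor 69 = 1d
byte 5: (b5 xor 97) xor 67 = 22 xor 67 = 45
byte 6: (3a xor 48) xor 20 = 72 xor 20 = 52
byte 7: (fd xor 7f) xor 78 = 82 xor 78 = fa

2a 56 fe 84 1d 45 52 fa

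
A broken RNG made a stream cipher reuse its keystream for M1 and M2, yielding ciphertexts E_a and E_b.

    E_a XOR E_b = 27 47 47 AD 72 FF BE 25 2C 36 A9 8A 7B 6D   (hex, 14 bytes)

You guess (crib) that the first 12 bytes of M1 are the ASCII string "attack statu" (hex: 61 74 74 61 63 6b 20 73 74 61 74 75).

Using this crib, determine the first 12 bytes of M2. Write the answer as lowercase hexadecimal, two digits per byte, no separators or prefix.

463333cc11949e565857ddff

Since E_a ⊕ E_b = M1 ⊕ M2, XORing with the guessed M1 bytes yields the corresponding M2 bytes: M2 = (E_a ⊕ E_b) ⊕ M1.
byte 0: 00100111 xor 01100001 = 01000110
byte 1: 01000111 xor 01110100 = 00110011
byte 2: 01000111 xor 01110100 = 00110011
byte 3: 10101101 xor 01100001 = 11001100
byte 4: 01110010 xor 01100011 = 00010001
byte 5: 11111111 xor 01101011 = 10010100
byte 6: 10111110 xor 00100000 = 10011110
byte 7: 00100101 xor 01110011 = 01010110
byte 8: 00101100 xor 01110100 = 01011000
byte 9: 00110110 xor 01100001 = 01010111
byte 10: 10101001 xor 01110100 = 11011101
byte 11: 10001010 xor 01110101 = 11111111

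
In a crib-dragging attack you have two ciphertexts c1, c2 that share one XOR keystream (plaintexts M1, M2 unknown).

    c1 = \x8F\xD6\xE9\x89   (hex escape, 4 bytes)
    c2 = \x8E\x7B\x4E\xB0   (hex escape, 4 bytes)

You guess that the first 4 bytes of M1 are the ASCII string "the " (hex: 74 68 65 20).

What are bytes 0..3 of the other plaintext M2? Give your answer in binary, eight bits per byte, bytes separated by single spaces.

01110101 11000101 11000010 00011001

First, c1 ⊕ c2 = (M1 ⊕ K) ⊕ (M2 ⊕ K) = M1 ⊕ M2, so the key drops out. Then M2 = (M1 ⊕ M2) ⊕ M1 over the first 4 bytes.
byte 0: (8f ⊕ 8e) ⊕ 74 = 01 ⊕ 74 = 75
byte 1: (d6 ⊕ 7b) ⊕ 68 = ad ⊕ 68 = c5
byte 2: (e9 ⊕ 4e) ⊕ 65 = a7 ⊕ 65 = c2
byte 3: (89 ⊕ b0) ⊕ 20 = 39 ⊕ 20 = 19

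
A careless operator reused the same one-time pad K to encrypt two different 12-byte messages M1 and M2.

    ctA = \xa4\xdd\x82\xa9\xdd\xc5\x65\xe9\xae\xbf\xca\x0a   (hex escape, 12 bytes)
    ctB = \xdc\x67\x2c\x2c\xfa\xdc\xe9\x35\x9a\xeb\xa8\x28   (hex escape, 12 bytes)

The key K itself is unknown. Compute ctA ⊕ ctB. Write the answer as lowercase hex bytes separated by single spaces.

ctA ⊕ ctB = (M1 ⊕ K) ⊕ (M2 ⊕ K) = M1 ⊕ M2 — the shared key cancels under XOR.
byte 0: a4 XOR dc = 78
byte 1: dd XOR 67 = ba
byte 2: 82 XOR 2c = ae
byte 3: a9 XOR 2c = 85
byte 4: dd XOR fa = 27
byte 5: c5 XOR dc = 19
byte 6: 65 XOR e9 = 8c
byte 7: e9 XOR 35 = dc
byte 8: ae XOR 9a = 34
byte 9: bf XOR eb = 54
byte 10: ca XOR a8 = 62
byte 11: 0a XOR 28 = 22

78 ba ae 85 27 19 8c dc 34 54 62 22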